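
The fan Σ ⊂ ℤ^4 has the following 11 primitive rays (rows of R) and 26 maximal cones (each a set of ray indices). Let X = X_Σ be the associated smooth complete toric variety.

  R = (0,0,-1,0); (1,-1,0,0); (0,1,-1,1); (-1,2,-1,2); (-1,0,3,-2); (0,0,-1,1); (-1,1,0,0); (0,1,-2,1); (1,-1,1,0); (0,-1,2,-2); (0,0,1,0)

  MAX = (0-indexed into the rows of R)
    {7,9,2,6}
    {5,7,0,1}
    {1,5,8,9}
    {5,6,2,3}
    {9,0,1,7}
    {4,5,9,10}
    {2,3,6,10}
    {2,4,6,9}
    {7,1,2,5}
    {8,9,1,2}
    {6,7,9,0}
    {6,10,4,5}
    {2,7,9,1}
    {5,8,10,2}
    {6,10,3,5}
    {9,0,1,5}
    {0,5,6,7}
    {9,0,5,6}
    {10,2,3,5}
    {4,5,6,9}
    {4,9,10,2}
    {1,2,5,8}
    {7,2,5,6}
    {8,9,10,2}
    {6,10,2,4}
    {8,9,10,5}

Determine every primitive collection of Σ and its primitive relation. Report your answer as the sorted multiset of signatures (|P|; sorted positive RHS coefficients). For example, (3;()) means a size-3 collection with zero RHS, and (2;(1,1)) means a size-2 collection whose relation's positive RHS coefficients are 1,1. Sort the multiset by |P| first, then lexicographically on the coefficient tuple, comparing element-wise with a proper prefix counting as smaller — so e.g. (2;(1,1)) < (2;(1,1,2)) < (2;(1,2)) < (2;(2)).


23 collections generate NE(X_Σ); each relation:

  P = {0,10}:  v_{0} + v_{10} = 0 — sig = (2;())
  P = {1,6}:  v_{1} + v_{6} = 0 — sig = (2;())
  P = {0,2}:  v_{0} + v_{2} = v_{7} — sig = (2;(1))
  P = {0,8}:  v_{0} + v_{8} = v_{1} — sig = (2;(1))
  P = {1,10}:  v_{1} + v_{10} = v_{8} — sig = (2;(1))
  P = {6,8}:  v_{6} + v_{8} = v_{10} — sig = (2;(1))
  P = {7,10}:  v_{7} + v_{10} = v_{2} — sig = (2;(1))
  P = {0,4}:  v_{0} + v_{4} = v_{6} + v_{9} — sig = (2;(1,1))
  P = {1,4}:  v_{1} + v_{4} = v_{9} + v_{10} — sig = (2;(1,1))
  P = {3,9}:  v_{3} + v_{9} = v_{6} + v_{10} — sig = (2;(1,1))
  P = {7,8}:  v_{7} + v_{8} = v_{1} + v_{2} — sig = (2;(1,1))
  P = {0,3}:  v_{0} + v_{3} = v_{2} + v_{5} + v_{6} — sig = (2;(1,1,1))
  P = {1,3}:  v_{1} + v_{3} = v_{2} + v_{5} + v_{10} — sig = (2;(1,1,1))
  P = {4,7}:  v_{4} + v_{7} = v_{2} + v_{6} + v_{9} — sig = (2;(1,1,1))
  P = {3,7}:  v_{3} + v_{7} = 2·v_{2} + v_{5} + v_{6} — sig = (2;(1,1,2))
  P = {3,8}:  v_{3} + v_{8} = v_{2} + v_{5} + 2·v_{10} — sig = (2;(1,1,2))
  P = {4,8}:  v_{4} + v_{8} = v_{9} + 2·v_{10} — sig = (2;(1,2))
  P = {3,4}:  v_{3} + v_{4} = 2·v_{6} + 2·v_{10} — sig = (2;(2,2))
  P = {2,5,9}:  v_{2} + v_{5} + v_{9} = 0 — sig = (3;())
  P = {5,7,9}:  v_{5} + v_{7} + v_{9} = v_{0} — sig = (3;(1))
  P = {6,9,10}:  v_{6} + v_{9} + v_{10} = v_{4} — sig = (3;(1))
  P = {2,4,5}:  v_{2} + v_{4} + v_{5} = v_{6} + v_{10} — sig = (3;(1,1))
  P = {2,5,6,10}:  v_{2} + v_{5} + v_{6} + v_{10} = v_{3} — sig = (4;(1))

Sorted signature multiset PRS(X):
    |P|=2: 18 collections, coeffs (), (), (1), (1), (1), (1), (1), (1,1), (1,1), (1,1), (1,1), (1,1,1), (1,1,1), (1,1,1), (1,1,2), (1,1,2), (1,2), (2,2)
    |P|=3: 4 collections, coeffs (), (1), (1), (1,1)
    |P|=4: 1 collection, coeffs (1)


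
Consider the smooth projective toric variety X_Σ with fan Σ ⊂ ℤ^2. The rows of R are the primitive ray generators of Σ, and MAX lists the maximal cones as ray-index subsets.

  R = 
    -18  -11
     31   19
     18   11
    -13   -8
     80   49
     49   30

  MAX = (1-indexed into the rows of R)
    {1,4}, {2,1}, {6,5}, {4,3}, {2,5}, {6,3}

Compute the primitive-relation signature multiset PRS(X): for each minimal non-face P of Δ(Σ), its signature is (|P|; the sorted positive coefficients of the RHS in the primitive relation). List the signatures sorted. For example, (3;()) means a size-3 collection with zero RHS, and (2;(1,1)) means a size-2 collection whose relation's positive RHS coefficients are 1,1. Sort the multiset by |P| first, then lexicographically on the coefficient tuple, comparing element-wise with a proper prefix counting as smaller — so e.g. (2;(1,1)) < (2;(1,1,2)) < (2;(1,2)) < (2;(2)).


|primitive collections| = 9. Relations:

  {1,3}:  v_{1} + v_{3} = 0  ⇒ sig = (2;())
  {1,6}:  v_{1} + v_{6} = v_{2}  ⇒ sig = (2;(1))
  {2,3}:  v_{2} + v_{3} = v_{6}  ⇒ sig = (2;(1))
  {2,4}:  v_{2} + v_{4} = v_{3}  ⇒ sig = (2;(1))
  {2,6}:  v_{2} + v_{6} = v_{5}  ⇒ sig = (2;(1))
  {4,5}:  v_{4} + v_{5} = v_{3} + v_{6}  ⇒ sig = (2;(1,1))
  {1,5}:  v_{1} + v_{5} = 2·v_{2}  ⇒ sig = (2;(2))
  {3,5}:  v_{3} + v_{5} = 2·v_{6}  ⇒ sig = (2;(2))
  {4,6}:  v_{4} + v_{6} = 2·v_{3}  ⇒ sig = (2;(2))

Signatures (|P|; sorted positive RHS coefficients), sorted:
[(2;()), (2;(1)), (2;(1)), (2;(1)), (2;(1)), (2;(1,1)), (2;(2)), (2;(2)), (2;(2))]


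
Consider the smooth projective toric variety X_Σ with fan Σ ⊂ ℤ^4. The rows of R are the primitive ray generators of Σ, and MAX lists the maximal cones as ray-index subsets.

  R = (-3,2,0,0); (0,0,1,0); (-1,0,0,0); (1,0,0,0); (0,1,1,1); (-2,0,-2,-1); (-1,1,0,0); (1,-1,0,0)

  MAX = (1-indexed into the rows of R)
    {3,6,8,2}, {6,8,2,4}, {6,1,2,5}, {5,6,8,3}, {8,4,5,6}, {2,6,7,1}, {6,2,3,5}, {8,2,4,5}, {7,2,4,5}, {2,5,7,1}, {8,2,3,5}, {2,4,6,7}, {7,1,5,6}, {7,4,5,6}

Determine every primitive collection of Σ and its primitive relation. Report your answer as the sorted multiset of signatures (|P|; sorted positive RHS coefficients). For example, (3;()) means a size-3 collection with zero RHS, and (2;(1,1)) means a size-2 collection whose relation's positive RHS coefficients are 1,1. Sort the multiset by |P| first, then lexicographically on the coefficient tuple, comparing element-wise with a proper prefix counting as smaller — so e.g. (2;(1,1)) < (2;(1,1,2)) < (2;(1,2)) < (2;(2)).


9 minimal non-faces of Δ(Σ) (on 8 rays):

  {3,4}:  v_{3} + v_{4} = 0 ; sig = (2;())
  {7,8}:  v_{7} + v_{8} = 0 ; sig = (2;())
  {1,8}:  v_{1} + v_{8} = v_{2} + v_{5} + v_{6} ; sig = (2;(1,1,1))
  {3,7}:  v_{3} + v_{7} = v_{2} + v_{5} + v_{6} ; sig = (2;(1,1,1))
  {1,4}:  v_{1} + v_{4} = 2·v_{7} ; sig = (2;(2))
  {1,3}:  v_{1} + v_{3} = 2·v_{2} + 2·v_{5} + 2·v_{6} ; sig = (2;(2,2,2))
  {2,4,5,6}:  v_{2} + v_{4} + v_{5} + v_{6} = v_{7} ; sig = (4;(1))
  {2,5,6,7}:  v_{2} + v_{5} + v_{6} + v_{7} = v_{1} ; sig = (4;(1))
  {2,5,6,8}:  v_{2} + v_{5} + v_{6} + v_{8} = v_{3} ; sig = (4;(1))

Hence PRS(X_Σ) =
    |P|=2: 6 collections, coeffs (), (), (1,1,1), (1,1,1), (2), (2,2,2)
    |P|=4: 3 collections, coeffs (1), (1), (1)


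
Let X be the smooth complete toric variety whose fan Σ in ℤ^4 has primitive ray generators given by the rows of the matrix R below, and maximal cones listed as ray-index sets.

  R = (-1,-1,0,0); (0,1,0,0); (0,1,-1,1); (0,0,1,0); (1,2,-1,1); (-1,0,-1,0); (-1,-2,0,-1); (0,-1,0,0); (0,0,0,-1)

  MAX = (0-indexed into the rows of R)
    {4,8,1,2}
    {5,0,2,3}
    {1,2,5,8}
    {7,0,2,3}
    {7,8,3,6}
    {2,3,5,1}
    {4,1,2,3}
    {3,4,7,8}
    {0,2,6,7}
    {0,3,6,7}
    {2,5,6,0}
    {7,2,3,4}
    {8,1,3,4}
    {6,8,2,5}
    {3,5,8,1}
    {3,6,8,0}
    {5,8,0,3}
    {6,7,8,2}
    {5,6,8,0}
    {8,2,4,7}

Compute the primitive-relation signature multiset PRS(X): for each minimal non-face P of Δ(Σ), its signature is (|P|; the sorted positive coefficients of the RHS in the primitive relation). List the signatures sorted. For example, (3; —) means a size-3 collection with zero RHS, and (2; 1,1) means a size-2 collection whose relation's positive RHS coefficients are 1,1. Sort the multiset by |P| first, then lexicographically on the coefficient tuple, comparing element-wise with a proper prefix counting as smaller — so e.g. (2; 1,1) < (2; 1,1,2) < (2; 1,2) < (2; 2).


|primitive collections| = 12. Relations:

  P={1,7}:  v_{1} + v_{7} = 0  →  sig = (2; —)
  P={0,4}:  v_{0} + v_{4} = v_{2}  →  sig = (2; 1)
  P={0,1}:  v_{0} + v_{1} = v_{3} + v_{5}  →  sig = (2; 1,1)
  P={1,6}:  v_{1} + v_{6} = v_{0} + v_{8}  →  sig = (2; 1,1)
  P={5,7}:  v_{5} + v_{7} = v_{2} + v_{6}  →  sig = (2; 1,1)
  P={4,6}:  v_{4} + v_{6} = v_{2} + v_{7} + v_{8}  →  sig = (2; 1,1,1)
  P={4,5}:  v_{4} + v_{5} = 2·v_{2} + v_{8}  →  sig = (2; 1,2)
  P={0,2,8}:  v_{0} + v_{2} + v_{8} = v_{5}  →  sig = (3; 1)
  P={0,7,8}:  v_{0} + v_{7} + v_{8} = v_{6}  →  sig = (3; 1)
  P={2,3,6}:  v_{2} + v_{3} + v_{6} = v_{0}  →  sig = (3; 1)
  P={2,3,8}:  v_{2} + v_{3} + v_{8} = v_{1}  →  sig = (3; 1)
  P={3,5,6}:  v_{3} + v_{5} + v_{6} = 2·v_{0} + v_{8}  →  sig = (3; 1,2)

Hence PRS(X_Σ) =
{ (2; —),  (2; 1),  (2; 1,1) ×3,  (2; 1,1,1),  (2; 1,2),  (3; 1) ×4,  (3; 1,2) }


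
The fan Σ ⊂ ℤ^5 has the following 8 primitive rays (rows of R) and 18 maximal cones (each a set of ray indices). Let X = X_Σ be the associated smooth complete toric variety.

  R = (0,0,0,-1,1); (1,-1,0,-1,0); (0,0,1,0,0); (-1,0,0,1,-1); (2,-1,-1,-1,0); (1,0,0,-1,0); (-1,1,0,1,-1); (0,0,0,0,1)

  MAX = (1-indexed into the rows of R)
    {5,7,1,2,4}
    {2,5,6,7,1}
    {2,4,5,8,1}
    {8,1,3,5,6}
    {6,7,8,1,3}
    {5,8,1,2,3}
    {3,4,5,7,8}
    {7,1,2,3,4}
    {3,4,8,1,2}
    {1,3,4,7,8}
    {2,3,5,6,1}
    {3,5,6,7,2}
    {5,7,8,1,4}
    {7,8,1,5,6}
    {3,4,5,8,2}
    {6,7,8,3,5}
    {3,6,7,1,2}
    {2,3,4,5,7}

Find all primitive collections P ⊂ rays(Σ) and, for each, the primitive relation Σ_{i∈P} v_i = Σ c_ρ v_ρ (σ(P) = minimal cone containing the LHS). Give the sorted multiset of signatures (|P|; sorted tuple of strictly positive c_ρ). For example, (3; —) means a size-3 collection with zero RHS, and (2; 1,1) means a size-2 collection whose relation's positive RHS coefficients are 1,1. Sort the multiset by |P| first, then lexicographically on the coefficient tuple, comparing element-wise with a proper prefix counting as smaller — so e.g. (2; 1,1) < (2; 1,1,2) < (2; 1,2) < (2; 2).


Minimal non-faces — 5 found among 8 rays, 18 max cones:

  P={4,6}:  v_{4} + v_{6} = v_{2} + v_{7} ; sig = (2; 1,1)
  P={2,7,8}:  v_{2} + v_{7} + v_{8} = 0 ; sig = (3; —)
  P={2,6,8}:  v_{2} + v_{6} + v_{8} = v_{1} + v_{3} + v_{5} ; sig = (3; 1,1,1)
  P={1,3,4,5}:  v_{1} + v_{3} + v_{4} + v_{5} = v_{2} ; sig = (4; 1)
  P={1,3,5,7}:  v_{1} + v_{3} + v_{5} + v_{7} = v_{6} ; sig = (4; 1)

Hence PRS(X_Σ) =
    (2; 1,1)
    (3; —)
    (3; 1,1,1)
    (4; 1)
    (4; 1)


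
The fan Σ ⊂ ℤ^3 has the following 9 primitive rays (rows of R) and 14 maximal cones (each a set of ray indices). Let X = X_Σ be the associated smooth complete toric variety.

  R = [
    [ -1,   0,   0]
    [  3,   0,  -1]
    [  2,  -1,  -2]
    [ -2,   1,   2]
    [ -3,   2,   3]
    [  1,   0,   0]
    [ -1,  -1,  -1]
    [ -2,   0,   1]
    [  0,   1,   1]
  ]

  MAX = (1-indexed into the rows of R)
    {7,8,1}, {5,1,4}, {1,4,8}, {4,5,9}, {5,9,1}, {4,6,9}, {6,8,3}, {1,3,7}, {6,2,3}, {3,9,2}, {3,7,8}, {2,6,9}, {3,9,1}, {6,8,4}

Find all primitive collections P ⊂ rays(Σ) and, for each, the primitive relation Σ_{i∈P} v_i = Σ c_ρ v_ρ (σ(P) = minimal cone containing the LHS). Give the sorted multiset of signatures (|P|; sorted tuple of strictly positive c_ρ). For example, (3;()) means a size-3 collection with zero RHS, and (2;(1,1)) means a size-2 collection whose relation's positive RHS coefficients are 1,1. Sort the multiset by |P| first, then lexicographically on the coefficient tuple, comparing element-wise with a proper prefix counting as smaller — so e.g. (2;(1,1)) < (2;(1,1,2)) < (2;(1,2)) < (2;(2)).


Δ(Σ) — 9 vertices, 18 min non-faces:

  {1,6}:  v_{1} + v_{6} = 0  so sig = (2;())
  {3,4}:  v_{3} + v_{4} = 0  so sig = (2;())
  {2,7}:  v_{2} + v_{7} = v_{3}  so sig = (2;(1))
  {2,8}:  v_{2} + v_{8} = v_{6}  so sig = (2;(1))
  {7,9}:  v_{7} + v_{9} = v_{1}  so sig = (2;(1))
  {8,9}:  v_{8} + v_{9} = v_{4}  so sig = (2;(1))
  {1,2}:  v_{1} + v_{2} = v_{3} + v_{9}  so sig = (2;(1,1))
  {2,4}:  v_{2} + v_{4} = v_{6} + v_{9}  so sig = (2;(1,1))
  {3,5}:  v_{3} + v_{5} = v_{1} + v_{9}  so sig = (2;(1,1))
  {4,7}:  v_{4} + v_{7} = v_{1} + v_{8}  so sig = (2;(1,1))
  {5,6}:  v_{5} + v_{6} = v_{4} + v_{9}  so sig = (2;(1,1))
  {6,7}:  v_{6} + v_{7} = v_{3} + v_{8}  so sig = (2;(1,1))
  {5,7}:  v_{5} + v_{7} = 2·v_{1} + v_{4}  so sig = (2;(1,2))
  {5,8}:  v_{5} + v_{8} = v_{1} + 2·v_{4}  so sig = (2;(1,2))
  {2,5}:  v_{2} + v_{5} = 2·v_{9}  so sig = (2;(2))
  {1,3,8}:  v_{1} + v_{3} + v_{8} = v_{7}  so sig = (3;(1))
  {1,4,9}:  v_{1} + v_{4} + v_{9} = v_{5}  so sig = (3;(1))
  {3,6,9}:  v_{3} + v_{6} + v_{9} = v_{2}  so sig = (3;(1))

so the primitive-relation signature multiset is
{ (2;()) ×2,  (2;(1)) ×4,  (2;(1,1)) ×6,  (2;(1,2)) ×2,  (2;(2)),  (3;(1)) ×3 }


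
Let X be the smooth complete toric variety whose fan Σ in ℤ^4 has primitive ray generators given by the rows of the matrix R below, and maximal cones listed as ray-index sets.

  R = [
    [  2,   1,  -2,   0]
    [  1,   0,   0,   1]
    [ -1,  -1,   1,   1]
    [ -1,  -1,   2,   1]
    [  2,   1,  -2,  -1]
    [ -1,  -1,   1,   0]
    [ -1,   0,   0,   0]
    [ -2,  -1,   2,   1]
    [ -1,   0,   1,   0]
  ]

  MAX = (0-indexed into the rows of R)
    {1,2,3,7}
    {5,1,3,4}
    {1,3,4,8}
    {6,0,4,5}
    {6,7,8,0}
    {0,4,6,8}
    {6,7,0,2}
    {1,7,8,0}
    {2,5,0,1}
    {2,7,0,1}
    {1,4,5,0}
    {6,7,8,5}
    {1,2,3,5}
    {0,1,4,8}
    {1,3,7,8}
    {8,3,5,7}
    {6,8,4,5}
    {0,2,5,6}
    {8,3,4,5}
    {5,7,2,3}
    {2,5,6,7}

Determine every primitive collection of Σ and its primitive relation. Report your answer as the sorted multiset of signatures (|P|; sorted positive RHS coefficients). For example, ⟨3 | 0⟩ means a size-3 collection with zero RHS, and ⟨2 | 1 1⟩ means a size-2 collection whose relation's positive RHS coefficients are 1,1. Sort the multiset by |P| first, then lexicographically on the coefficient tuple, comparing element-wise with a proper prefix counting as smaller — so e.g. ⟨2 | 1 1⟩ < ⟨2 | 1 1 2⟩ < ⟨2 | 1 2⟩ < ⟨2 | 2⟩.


The 10 primitive collections of Σ (r=9, n=4):

  {4,7}:  v_{4} + v_{7} = 0  so sig = ⟨2 | 0⟩
  {0,3}:  v_{0} + v_{3} = v_{1}  so sig = ⟨2 | 1⟩
  {2,8}:  v_{2} + v_{8} = v_{7}  so sig = ⟨2 | 1⟩
  {3,6}:  v_{3} + v_{6} = v_{7}  so sig = ⟨2 | 1⟩
  {1,6}:  v_{1} + v_{6} = v_{0} + v_{7}  so sig = ⟨2 | 1 1⟩
  {2,4}:  v_{2} + v_{4} = v_{0} + v_{5}  so sig = ⟨2 | 1 1⟩
  {0,5,8}:  v_{0} + v_{5} + v_{8} = 0  so sig = ⟨3 | 0⟩
  {0,5,7}:  v_{0} + v_{5} + v_{7} = v_{2}  so sig = ⟨3 | 1⟩
  {1,5,8}:  v_{1} + v_{5} + v_{8} = v_{3}  so sig = ⟨3 | 1⟩
  {1,5,7}:  v_{1} + v_{5} + v_{7} = v_{2} + v_{3}  so sig = ⟨3 | 1 1⟩

Sorted signature multiset PRS(X):
[⟨2 | 0⟩, ⟨2 | 1⟩, ⟨2 | 1⟩, ⟨2 | 1⟩, ⟨2 | 1 1⟩, ⟨2 | 1 1⟩, ⟨3 | 0⟩, ⟨3 | 1⟩, ⟨3 | 1⟩, ⟨3 | 1 1⟩]


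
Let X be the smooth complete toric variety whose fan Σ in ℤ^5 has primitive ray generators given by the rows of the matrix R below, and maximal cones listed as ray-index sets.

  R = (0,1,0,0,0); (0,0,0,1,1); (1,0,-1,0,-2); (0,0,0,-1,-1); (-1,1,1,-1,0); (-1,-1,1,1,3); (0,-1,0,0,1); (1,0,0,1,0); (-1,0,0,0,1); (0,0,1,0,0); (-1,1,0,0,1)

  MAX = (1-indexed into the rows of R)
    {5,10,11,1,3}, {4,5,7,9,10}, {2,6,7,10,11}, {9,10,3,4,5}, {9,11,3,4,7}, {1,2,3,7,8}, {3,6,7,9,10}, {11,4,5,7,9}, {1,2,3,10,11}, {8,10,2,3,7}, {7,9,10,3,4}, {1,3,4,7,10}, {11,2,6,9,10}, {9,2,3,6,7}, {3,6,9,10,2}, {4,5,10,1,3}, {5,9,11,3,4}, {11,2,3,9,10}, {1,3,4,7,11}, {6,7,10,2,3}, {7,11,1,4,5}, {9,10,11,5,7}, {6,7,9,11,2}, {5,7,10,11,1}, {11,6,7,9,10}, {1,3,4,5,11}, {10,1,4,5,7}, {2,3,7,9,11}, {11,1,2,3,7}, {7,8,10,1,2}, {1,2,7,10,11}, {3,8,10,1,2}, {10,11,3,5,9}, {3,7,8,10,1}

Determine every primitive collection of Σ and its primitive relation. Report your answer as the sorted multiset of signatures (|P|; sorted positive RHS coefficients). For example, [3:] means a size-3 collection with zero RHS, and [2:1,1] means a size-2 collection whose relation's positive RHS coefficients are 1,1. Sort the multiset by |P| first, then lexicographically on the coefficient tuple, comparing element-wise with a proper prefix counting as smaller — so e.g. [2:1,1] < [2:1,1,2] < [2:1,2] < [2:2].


17 minimal non-faces of Δ(Σ) (on 11 rays):

  {2,4}:  v_{2} + v_{4} = 0 — sig = [2:]
  {1,9}:  v_{1} + v_{9} = v_{11} — sig = [2:1]
  {8,9}:  v_{8} + v_{9} = v_{2} — sig = [2:1]
  {2,5}:  v_{2} + v_{5} = v_{10} + v_{11} — sig = [2:1,1]
  {5,8}:  v_{5} + v_{8} = v_{1} + v_{10} — sig = [2:1,1]
  {8,11}:  v_{8} + v_{11} = v_{1} + v_{2} — sig = [2:1,1]
  {4,6}:  v_{4} + v_{6} = v_{7} + v_{9} + v_{10} — sig = [2:1,1,1]
  {1,6}:  v_{1} + v_{6} = v_{2} + v_{7} + v_{10} + v_{11} — sig = [2:1,1,1,1]
  {4,8}:  v_{4} + v_{8} = v_{1} + v_{3} + v_{7} + v_{10} — sig = [2:1,1,1,1]
  {5,6}:  v_{5} + v_{6} = v_{7} + v_{9} + 2·v_{10} + v_{11} — sig = [2:1,1,1,2]
  {6,8}:  v_{6} + v_{8} = 2·v_{2} + v_{7} + v_{10} — sig = [2:1,1,2]
  {3,5,7}:  v_{3} + v_{5} + v_{7} = v_{4} — sig = [3:1]
  {4,10,11}:  v_{4} + v_{10} + v_{11} = v_{5} — sig = [3:1]
  {3,6,11}:  v_{3} + v_{6} + v_{11} = v_{2} + v_{9} — sig = [3:1,1]
  {3,7,10,11}:  v_{3} + v_{7} + v_{10} + v_{11} = 0 — sig = [4:]
  {2,7,9,10}:  v_{2} + v_{7} + v_{9} + v_{10} = v_{6} — sig = [4:1]
  {1,2,3,7,10}:  v_{1} + v_{2} + v_{3} + v_{7} + v_{10} = v_{8} — sig = [5:1]

Signatures (|P|; sorted positive RHS coefficients), sorted:
{ [2:],  [2:1] ×2,  [2:1,1] ×3,  [2:1,1,1],  [2:1,1,1,1] ×2,  [2:1,1,1,2],  [2:1,1,2],  [3:1] ×2,  [3:1,1],  [4:],  [4:1],  [5:1] }


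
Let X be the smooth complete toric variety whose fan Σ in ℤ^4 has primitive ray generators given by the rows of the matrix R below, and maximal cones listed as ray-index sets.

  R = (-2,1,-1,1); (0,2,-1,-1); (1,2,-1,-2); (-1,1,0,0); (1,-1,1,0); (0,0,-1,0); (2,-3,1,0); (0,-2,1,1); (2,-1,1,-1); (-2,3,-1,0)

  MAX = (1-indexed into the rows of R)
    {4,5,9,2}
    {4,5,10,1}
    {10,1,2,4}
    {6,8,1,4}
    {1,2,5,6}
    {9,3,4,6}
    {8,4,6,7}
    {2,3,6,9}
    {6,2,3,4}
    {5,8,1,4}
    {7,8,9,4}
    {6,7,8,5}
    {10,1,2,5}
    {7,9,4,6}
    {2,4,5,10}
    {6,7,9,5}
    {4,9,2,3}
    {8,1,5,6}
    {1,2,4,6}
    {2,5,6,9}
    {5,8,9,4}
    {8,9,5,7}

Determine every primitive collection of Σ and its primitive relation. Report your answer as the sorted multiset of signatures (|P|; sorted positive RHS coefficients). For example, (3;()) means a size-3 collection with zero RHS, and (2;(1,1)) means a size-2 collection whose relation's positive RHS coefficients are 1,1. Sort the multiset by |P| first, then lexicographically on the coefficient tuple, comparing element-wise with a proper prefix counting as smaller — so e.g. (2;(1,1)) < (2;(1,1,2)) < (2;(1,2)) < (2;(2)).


Minimal non-faces — 18 found among 10 rays, 22 max cones:

  P = {1,9}:  v_{1} + v_{9} = 0  ⇒ sig = (2;())
  P = {2,8}:  v_{2} + v_{8} = 0  ⇒ sig = (2;())
  P = {7,10}:  v_{7} + v_{10} = 0  ⇒ sig = (2;())
  P = {1,7}:  v_{1} + v_{7} = v_{6} + v_{8}  ⇒ sig = (2;(1,1))
  P = {2,7}:  v_{2} + v_{7} = v_{6} + v_{9}  ⇒ sig = (2;(1,1))
  P = {3,5}:  v_{3} + v_{5} = v_{2} + v_{9}  ⇒ sig = (2;(1,1))
  P = {6,10}:  v_{6} + v_{10} = v_{1} + v_{2}  ⇒ sig = (2;(1,1))
  P = {1,3}:  v_{1} + v_{3} = v_{2} + v_{4} + v_{6}  ⇒ sig = (2;(1,1,1))
  P = {3,8}:  v_{3} + v_{8} = v_{4} + v_{6} + v_{9}  ⇒ sig = (2;(1,1,1))
  P = {8,10}:  v_{8} + v_{10} = v_{1} + v_{4} + v_{5}  ⇒ sig = (2;(1,1,1))
  P = {9,10}:  v_{9} + v_{10} = v_{2} + v_{4} + v_{5}  ⇒ sig = (2;(1,1,1))
  P = {3,10}:  v_{3} + v_{10} = 2·v_{2} + v_{4}  ⇒ sig = (2;(1,2))
  P = {3,7}:  v_{3} + v_{7} = v_{4} + 2·v_{6} + 2·v_{9}  ⇒ sig = (2;(1,2,2))
  P = {4,5,6}:  v_{4} + v_{5} + v_{6} = 0  ⇒ sig = (3;())
  P = {6,8,9}:  v_{6} + v_{8} + v_{9} = v_{7}  ⇒ sig = (3;(1))
  P = {4,5,7}:  v_{4} + v_{5} + v_{7} = v_{8} + v_{9}  ⇒ sig = (3;(1,1))
  P = {1,2,4,5}:  v_{1} + v_{2} + v_{4} + v_{5} = v_{10}  ⇒ sig = (4;(1))
  P = {2,4,6,9}:  v_{2} + v_{4} + v_{6} + v_{9} = v_{3}  ⇒ sig = (4;(1))

Sorted signature multiset PRS(X):
[(2;()), (2;()), (2;()), (2;(1,1)), (2;(1,1)), (2;(1,1)), (2;(1,1)), (2;(1,1,1)), (2;(1,1,1)), (2;(1,1,1)), (2;(1,1,1)), (2;(1,2)), (2;(1,2,2)), (3;()), (3;(1)), (3;(1,1)), (4;(1)), (4;(1))]


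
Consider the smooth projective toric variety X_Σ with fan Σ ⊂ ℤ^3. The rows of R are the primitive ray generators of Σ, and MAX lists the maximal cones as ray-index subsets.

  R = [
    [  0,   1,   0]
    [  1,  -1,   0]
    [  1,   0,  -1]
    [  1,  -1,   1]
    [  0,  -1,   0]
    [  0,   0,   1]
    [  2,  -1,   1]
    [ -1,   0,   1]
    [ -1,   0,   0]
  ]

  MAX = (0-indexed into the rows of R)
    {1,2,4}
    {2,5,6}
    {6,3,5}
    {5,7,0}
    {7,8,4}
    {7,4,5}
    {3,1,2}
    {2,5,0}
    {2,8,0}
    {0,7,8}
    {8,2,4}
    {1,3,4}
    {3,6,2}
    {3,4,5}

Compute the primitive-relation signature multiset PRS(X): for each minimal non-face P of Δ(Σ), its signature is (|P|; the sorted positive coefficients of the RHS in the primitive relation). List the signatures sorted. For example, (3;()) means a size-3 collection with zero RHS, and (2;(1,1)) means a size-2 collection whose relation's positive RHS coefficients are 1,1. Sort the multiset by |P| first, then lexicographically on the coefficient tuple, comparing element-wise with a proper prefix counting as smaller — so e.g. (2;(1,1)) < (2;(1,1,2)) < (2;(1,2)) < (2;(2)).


Σ has 18 primitive collections:

  {0,4}:  v_{0} + v_{4} = 0 ; sig = (2;())
  {2,7}:  v_{2} + v_{7} = 0 ; sig = (2;())
  {1,5}:  v_{1} + v_{5} = v_{3} ; sig = (2;(1))
  {1,8}:  v_{1} + v_{8} = v_{4} ; sig = (2;(1))
  {5,8}:  v_{5} + v_{8} = v_{7} ; sig = (2;(1))
  {6,8}:  v_{6} + v_{8} = v_{3} ; sig = (2;(1))
  {0,1}:  v_{0} + v_{1} = v_{2} + v_{5} ; sig = (2;(1,1))
  {1,7}:  v_{1} + v_{7} = v_{4} + v_{5} ; sig = (2;(1,1))
  {3,8}:  v_{3} + v_{8} = v_{4} + v_{5} ; sig = (2;(1,1))
  {4,6}:  v_{4} + v_{6} = v_{1} + v_{3} ; sig = (2;(1,1))
  {6,7}:  v_{6} + v_{7} = v_{3} + v_{5} ; sig = (2;(1,1))
  {0,3}:  v_{0} + v_{3} = v_{2} + 2·v_{5} ; sig = (2;(1,2))
  {1,6}:  v_{1} + v_{6} = v_{2} + 2·v_{3} ; sig = (2;(1,2))
  {3,7}:  v_{3} + v_{7} = v_{4} + 2·v_{5} ; sig = (2;(1,2))
  {0,6}:  v_{0} + v_{6} = 2·v_{2} + 3·v_{5} ; sig = (2;(2,3))
  {2,3,5}:  v_{2} + v_{3} + v_{5} = v_{6} ; sig = (3;(1))
  {2,4,5}:  v_{2} + v_{4} + v_{5} = v_{1} ; sig = (3;(1))
  {2,3,4}:  v_{2} + v_{3} + v_{4} = 2·v_{1} ; sig = (3;(2))

Sorted signature multiset PRS(X):
    (2;())
    (2;())
    (2;(1))
    (2;(1))
    (2;(1))
    (2;(1))
    (2;(1,1))
    (2;(1,1))
    (2;(1,1))
    (2;(1,1))
    (2;(1,1))
    (2;(1,2))
    (2;(1,2))
    (2;(1,2))
    (2;(2,3))
    (3;(1))
    (3;(1))
    (3;(2))


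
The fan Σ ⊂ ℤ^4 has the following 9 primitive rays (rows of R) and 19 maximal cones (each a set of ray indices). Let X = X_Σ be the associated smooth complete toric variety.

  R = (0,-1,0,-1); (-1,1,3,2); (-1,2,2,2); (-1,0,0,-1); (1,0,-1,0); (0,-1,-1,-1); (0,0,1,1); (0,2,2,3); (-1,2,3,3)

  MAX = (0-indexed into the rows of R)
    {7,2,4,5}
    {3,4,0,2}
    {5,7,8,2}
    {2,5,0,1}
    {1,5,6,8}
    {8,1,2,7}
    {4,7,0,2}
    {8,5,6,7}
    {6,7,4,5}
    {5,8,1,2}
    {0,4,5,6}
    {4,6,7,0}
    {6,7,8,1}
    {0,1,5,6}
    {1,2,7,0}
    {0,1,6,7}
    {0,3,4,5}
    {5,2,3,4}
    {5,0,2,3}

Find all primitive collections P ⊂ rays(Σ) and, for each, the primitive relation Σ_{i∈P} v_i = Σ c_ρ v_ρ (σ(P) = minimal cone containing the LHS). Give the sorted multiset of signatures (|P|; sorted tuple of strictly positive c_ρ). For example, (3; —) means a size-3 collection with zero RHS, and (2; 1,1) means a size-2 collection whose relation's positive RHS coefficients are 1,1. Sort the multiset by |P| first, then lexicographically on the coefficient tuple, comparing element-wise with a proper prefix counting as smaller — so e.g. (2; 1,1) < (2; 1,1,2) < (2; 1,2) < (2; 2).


Δ(Σ) — 9 vertices, 11 min non-faces:

  • {0,8}:  v_{0} + v_{8} = v_{1} — sig = (2; 1)
  • {2,6}:  v_{2} + v_{6} = v_{8} — sig = (2; 1)
  • {3,7}:  v_{3} + v_{7} = v_{2} — sig = (2; 1)
  • {4,8}:  v_{4} + v_{8} = v_{7} — sig = (2; 1)
  • {1,4}:  v_{1} + v_{4} = v_{0} + v_{7} — sig = (2; 1,1)
  • {3,6}:  v_{3} + v_{6} = v_{0} + v_{2} + v_{5} — sig = (2; 1,1,1)
  • {3,8}:  v_{3} + v_{8} = v_{0} + 2·v_{2} + v_{5} — sig = (2; 1,1,2)
  • {1,3}:  v_{1} + v_{3} = 2·v_{0} + 2·v_{2} + v_{5} — sig = (2; 1,2,2)
  • {0,5,7}:  v_{0} + v_{5} + v_{7} = v_{6} — sig = (3; 1)
  • {1,5,7}:  v_{1} + v_{5} + v_{7} = v_{6} + v_{8} — sig = (3; 1,1)
  • {0,2,4,5}:  v_{0} + v_{2} + v_{4} + v_{5} = 0 — sig = (4; —)

so the primitive-relation signature multiset is
    (2; 1)
    (2; 1)
    (2; 1)
    (2; 1)
    (2; 1,1)
    (2; 1,1,1)
    (2; 1,1,2)
    (2; 1,2,2)
    (3; 1)
    (3; 1,1)
    (4; —)


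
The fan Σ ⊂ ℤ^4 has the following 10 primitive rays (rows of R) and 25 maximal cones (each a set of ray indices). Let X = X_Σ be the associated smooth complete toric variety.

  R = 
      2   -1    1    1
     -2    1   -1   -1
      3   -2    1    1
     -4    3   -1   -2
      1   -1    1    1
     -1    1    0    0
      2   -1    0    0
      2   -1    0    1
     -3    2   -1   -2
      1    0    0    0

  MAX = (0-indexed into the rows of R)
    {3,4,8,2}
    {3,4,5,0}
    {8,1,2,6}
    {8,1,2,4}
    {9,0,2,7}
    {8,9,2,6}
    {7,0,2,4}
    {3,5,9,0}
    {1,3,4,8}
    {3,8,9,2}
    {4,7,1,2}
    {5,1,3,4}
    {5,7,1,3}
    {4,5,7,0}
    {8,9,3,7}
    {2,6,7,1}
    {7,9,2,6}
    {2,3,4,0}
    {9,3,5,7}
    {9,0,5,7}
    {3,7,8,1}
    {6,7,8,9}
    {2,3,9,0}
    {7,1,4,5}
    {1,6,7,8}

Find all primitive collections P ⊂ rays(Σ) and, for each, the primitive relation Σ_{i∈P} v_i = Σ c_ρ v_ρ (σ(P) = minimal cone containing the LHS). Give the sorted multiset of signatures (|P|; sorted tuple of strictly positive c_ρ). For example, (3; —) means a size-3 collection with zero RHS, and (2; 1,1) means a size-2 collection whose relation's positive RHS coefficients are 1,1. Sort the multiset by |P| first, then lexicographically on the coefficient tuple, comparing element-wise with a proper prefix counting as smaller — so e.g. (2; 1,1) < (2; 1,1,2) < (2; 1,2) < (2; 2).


The 16 primitive collections of Σ (r=10, n=4):

  P = {0,1}:  v_{0} + v_{1} = 0  ⟹  sig = (2; —)
  P = {2,5}:  v_{2} + v_{5} = v_{0}  ⟹  sig = (2; 1)
  P = {4,6}:  v_{4} + v_{6} = v_{2}  ⟹  sig = (2; 1)
  P = {4,9}:  v_{4} + v_{9} = v_{0}  ⟹  sig = (2; 1)
  P = {5,6}:  v_{5} + v_{6} = v_{9}  ⟹  sig = (2; 1)
  P = {5,8}:  v_{5} + v_{8} = v_{3}  ⟹  sig = (2; 1)
  P = {0,6}:  v_{0} + v_{6} = v_{2} + v_{9}  ⟹  sig = (2; 1,1)
  P = {0,8}:  v_{0} + v_{8} = v_{2} + v_{3}  ⟹  sig = (2; 1,1)
  P = {1,9}:  v_{1} + v_{9} = v_{7} + v_{8}  ⟹  sig = (2; 1,1)
  P = {3,6}:  v_{3} + v_{6} = v_{8} + v_{9}  ⟹  sig = (2; 1,1)
  P = {4,7,8}:  v_{4} + v_{7} + v_{8} = 0  ⟹  sig = (3; —)
  P = {1,2,3}:  v_{1} + v_{2} + v_{3} = v_{8}  ⟹  sig = (3; 1)
  P = {2,3,7}:  v_{2} + v_{3} + v_{7} = v_{9}  ⟹  sig = (3; 1)
  P = {2,7,8}:  v_{2} + v_{7} + v_{8} = v_{6}  ⟹  sig = (3; 1)
  P = {3,4,7}:  v_{3} + v_{4} + v_{7} = v_{5}  ⟹  sig = (3; 1)
  P = {0,3,7}:  v_{0} + v_{3} + v_{7} = v_{5} + v_{9}  ⟹  sig = (3; 1,1)

Signatures (|P|; sorted positive RHS coefficients), sorted:
{ (2; —),  (2; 1) ×5,  (2; 1,1) ×4,  (3; —),  (3; 1) ×4,  (3; 1,1) }


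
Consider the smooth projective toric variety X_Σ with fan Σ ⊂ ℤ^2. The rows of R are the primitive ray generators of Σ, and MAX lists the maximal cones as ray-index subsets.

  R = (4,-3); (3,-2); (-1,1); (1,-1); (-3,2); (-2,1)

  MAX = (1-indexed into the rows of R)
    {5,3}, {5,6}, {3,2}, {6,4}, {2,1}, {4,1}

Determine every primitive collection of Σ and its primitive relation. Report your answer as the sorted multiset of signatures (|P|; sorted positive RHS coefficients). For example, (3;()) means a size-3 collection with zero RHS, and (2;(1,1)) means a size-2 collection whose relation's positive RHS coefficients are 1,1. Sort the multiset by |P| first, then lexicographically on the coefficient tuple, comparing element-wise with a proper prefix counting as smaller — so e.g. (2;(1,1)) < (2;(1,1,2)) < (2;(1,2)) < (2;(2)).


Σ has 9 primitive collections:

  P={2,5}:  v_{2} + v_{5} = 0  →  sig = (2;())
  P={3,4}:  v_{3} + v_{4} = 0  →  sig = (2;())
  P={1,3}:  v_{1} + v_{3} = v_{2}  →  sig = (2;(1))
  P={1,5}:  v_{1} + v_{5} = v_{4}  →  sig = (2;(1))
  P={2,4}:  v_{2} + v_{4} = v_{1}  →  sig = (2;(1))
  P={2,6}:  v_{2} + v_{6} = v_{4}  →  sig = (2;(1))
  P={3,6}:  v_{3} + v_{6} = v_{5}  →  sig = (2;(1))
  P={4,5}:  v_{4} + v_{5} = v_{6}  →  sig = (2;(1))
  P={1,6}:  v_{1} + v_{6} = 2·v_{4}  →  sig = (2;(2))

so the primitive-relation signature multiset is
[(2;()), (2;()), (2;(1)), (2;(1)), (2;(1)), (2;(1)), (2;(1)), (2;(1)), (2;(2))]


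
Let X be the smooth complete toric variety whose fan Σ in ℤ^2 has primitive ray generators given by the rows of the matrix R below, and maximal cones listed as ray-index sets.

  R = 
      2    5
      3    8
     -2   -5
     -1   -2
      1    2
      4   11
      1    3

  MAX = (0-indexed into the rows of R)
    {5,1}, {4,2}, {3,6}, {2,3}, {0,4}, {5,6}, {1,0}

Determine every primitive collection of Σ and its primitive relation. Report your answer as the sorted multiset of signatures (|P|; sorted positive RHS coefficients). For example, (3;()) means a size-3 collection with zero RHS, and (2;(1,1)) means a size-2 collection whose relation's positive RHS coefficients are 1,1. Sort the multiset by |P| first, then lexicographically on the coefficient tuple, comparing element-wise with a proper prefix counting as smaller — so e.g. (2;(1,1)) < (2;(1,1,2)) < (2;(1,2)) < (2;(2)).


Δ(Σ) — 7 vertices, 14 min non-faces:

  • {0,2}:  v_{0} + v_{2} = 0  so sig = (2;())
  • {3,4}:  v_{3} + v_{4} = 0  so sig = (2;())
  • {0,3}:  v_{0} + v_{3} = v_{6}  so sig = (2;(1))
  • {0,6}:  v_{0} + v_{6} = v_{1}  so sig = (2;(1))
  • {1,2}:  v_{1} + v_{2} = v_{6}  so sig = (2;(1))
  • {1,6}:  v_{1} + v_{6} = v_{5}  so sig = (2;(1))
  • {2,6}:  v_{2} + v_{6} = v_{3}  so sig = (2;(1))
  • {4,6}:  v_{4} + v_{6} = v_{0}  so sig = (2;(1))
  • {4,5}:  v_{4} + v_{5} = v_{0} + v_{1}  so sig = (2;(1,1))
  • {0,5}:  v_{0} + v_{5} = 2·v_{1}  so sig = (2;(2))
  • {1,3}:  v_{1} + v_{3} = 2·v_{6}  so sig = (2;(2))
  • {1,4}:  v_{1} + v_{4} = 2·v_{0}  so sig = (2;(2))
  • {2,5}:  v_{2} + v_{5} = 2·v_{6}  so sig = (2;(2))
  • {3,5}:  v_{3} + v_{5} = 3·v_{6}  so sig = (2;(3))

Hence PRS(X_Σ) =
    (2;())
    (2;())
    (2;(1))
    (2;(1))
    (2;(1))
    (2;(1))
    (2;(1))
    (2;(1))
    (2;(1,1))
    (2;(2))
    (2;(2))
    (2;(2))
    (2;(2))
    (2;(3))


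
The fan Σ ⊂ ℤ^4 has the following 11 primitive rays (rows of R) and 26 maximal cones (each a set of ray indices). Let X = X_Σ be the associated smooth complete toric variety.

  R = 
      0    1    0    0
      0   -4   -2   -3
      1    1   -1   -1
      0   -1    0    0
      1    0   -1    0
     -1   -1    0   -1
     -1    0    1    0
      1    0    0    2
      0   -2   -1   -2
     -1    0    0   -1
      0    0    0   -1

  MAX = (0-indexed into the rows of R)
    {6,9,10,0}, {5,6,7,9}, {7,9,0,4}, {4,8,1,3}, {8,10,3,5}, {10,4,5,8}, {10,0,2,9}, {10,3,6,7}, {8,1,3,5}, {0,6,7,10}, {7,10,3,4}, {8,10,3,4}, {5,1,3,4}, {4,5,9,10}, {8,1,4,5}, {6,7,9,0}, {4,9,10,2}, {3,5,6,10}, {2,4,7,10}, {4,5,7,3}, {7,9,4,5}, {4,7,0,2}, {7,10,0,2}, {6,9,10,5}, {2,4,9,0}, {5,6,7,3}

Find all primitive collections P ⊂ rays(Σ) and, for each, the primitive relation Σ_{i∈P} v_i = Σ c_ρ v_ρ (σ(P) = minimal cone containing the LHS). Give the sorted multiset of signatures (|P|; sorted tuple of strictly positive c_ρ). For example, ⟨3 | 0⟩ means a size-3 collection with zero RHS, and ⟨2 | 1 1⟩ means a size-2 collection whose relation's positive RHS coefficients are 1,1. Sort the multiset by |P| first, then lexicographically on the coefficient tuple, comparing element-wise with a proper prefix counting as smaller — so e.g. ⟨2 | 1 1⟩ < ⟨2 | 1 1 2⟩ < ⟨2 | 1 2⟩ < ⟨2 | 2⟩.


The 24 primitive collections of Σ (r=11, n=4):

  P = {0,3}:  v_{0} + v_{3} = 0 — sig = ⟨2 | 0⟩
  P = {4,6}:  v_{4} + v_{6} = 0 — sig = ⟨2 | 0⟩
  P = {0,5}:  v_{0} + v_{5} = v_{9} — sig = ⟨2 | 1⟩
  P = {3,9}:  v_{3} + v_{9} = v_{5} — sig = ⟨2 | 1⟩
  P = {2,3}:  v_{2} + v_{3} = v_{4} + v_{10} — sig = ⟨2 | 1 1⟩
  P = {2,6}:  v_{2} + v_{6} = v_{0} + v_{10} — sig = ⟨2 | 1 1⟩
  P = {0,1}:  v_{0} + v_{1} = v_{4} + v_{5} + v_{8} — sig = ⟨2 | 1 1 1⟩
  P = {0,8}:  v_{0} + v_{8} = v_{4} + v_{5} + v_{10} — sig = ⟨2 | 1 1 1⟩
  P = {1,6}:  v_{1} + v_{6} = v_{3} + v_{5} + v_{8} — sig = ⟨2 | 1 1 1⟩
  P = {2,5}:  v_{2} + v_{5} = v_{4} + v_{9} + v_{10} — sig = ⟨2 | 1 1 1⟩
  P = {6,8}:  v_{6} + v_{8} = v_{3} + v_{5} + v_{10} — sig = ⟨2 | 1 1 1⟩
  P = {1,2}:  v_{1} + v_{2} = 2·v_{4} + v_{5} + v_{8} + v_{10} — sig = ⟨2 | 1 1 1 2⟩
  P = {1,9}:  v_{1} + v_{9} = v_{4} + 2·v_{5} + v_{8} — sig = ⟨2 | 1 1 2⟩
  P = {8,9}:  v_{8} + v_{9} = v_{4} + 2·v_{5} + v_{10} — sig = ⟨2 | 1 1 2⟩
  P = {7,8}:  v_{7} + v_{8} = 2·v_{3} + v_{4} — sig = ⟨2 | 1 2⟩
  P = {2,8}:  v_{2} + v_{8} = 2·v_{4} + v_{5} + 2·v_{10} — sig = ⟨2 | 1 2 2⟩
  P = {1,7}:  v_{1} + v_{7} = 3·v_{3} + 2·v_{4} + v_{5} — sig = ⟨2 | 1 2 3⟩
  P = {1,10}:  v_{1} + v_{10} = 2·v_{8} — sig = ⟨2 | 2⟩
  P = {7,9,10}:  v_{7} + v_{9} + v_{10} = 0 — sig = ⟨3 | 0⟩
  P = {0,4,10}:  v_{0} + v_{4} + v_{10} = v_{2} — sig = ⟨3 | 1⟩
  P = {5,7,10}:  v_{5} + v_{7} + v_{10} = v_{3} — sig = ⟨3 | 1⟩
  P = {2,7,9}:  v_{2} + v_{7} + v_{9} = v_{0} + v_{4} — sig = ⟨3 | 1 1⟩
  P = {3,4,5,8}:  v_{3} + v_{4} + v_{5} + v_{8} = v_{1} — sig = ⟨4 | 1⟩
  P = {3,4,5,10}:  v_{3} + v_{4} + v_{5} + v_{10} = v_{8} — sig = ⟨4 | 1⟩

Sorted signature multiset PRS(X):
{ ⟨2 | 0⟩ ×2,  ⟨2 | 1⟩ ×2,  ⟨2 | 1 1⟩ ×2,  ⟨2 | 1 1 1⟩ ×5,  ⟨2 | 1 1 1 2⟩,  ⟨2 | 1 1 2⟩ ×2,  ⟨2 | 1 2⟩,  ⟨2 | 1 2 2⟩,  ⟨2 | 1 2 3⟩,  ⟨2 | 2⟩,  ⟨3 | 0⟩,  ⟨3 | 1⟩ ×2,  ⟨3 | 1 1⟩,  ⟨4 | 1⟩ ×2 }


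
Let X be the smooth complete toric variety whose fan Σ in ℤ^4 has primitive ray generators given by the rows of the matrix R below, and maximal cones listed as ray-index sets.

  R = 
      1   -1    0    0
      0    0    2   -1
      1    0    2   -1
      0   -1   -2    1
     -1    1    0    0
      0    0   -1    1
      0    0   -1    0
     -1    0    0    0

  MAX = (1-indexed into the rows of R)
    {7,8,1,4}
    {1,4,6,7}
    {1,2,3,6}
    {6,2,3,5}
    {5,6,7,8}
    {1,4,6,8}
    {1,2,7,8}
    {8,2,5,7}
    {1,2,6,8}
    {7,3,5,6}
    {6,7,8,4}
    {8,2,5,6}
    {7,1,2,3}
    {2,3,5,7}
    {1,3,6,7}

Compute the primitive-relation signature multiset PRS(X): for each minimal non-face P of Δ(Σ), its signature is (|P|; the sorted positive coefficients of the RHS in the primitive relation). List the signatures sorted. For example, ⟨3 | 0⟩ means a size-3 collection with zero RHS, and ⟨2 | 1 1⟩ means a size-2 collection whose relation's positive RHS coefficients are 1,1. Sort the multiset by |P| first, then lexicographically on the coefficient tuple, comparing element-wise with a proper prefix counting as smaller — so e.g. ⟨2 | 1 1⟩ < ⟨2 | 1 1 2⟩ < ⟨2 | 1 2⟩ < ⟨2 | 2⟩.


7 minimal non-faces of Δ(Σ) (on 8 rays):

  {1,5}:  v_{1} + v_{5} = 0  so sig = ⟨2 | 0⟩
  {3,4}:  v_{3} + v_{4} = v_{1}  so sig = ⟨2 | 1⟩
  {3,8}:  v_{3} + v_{8} = v_{2}  so sig = ⟨2 | 1⟩
  {2,4}:  v_{2} + v_{4} = v_{1} + v_{8}  so sig = ⟨2 | 1 1⟩
  {4,5}:  v_{4} + v_{5} = v_{6} + v_{7} + v_{8}  so sig = ⟨2 | 1 1 1⟩
  {2,6,7}:  v_{2} + v_{6} + v_{7} = 0  so sig = ⟨3 | 0⟩
  {1,6,7,8}:  v_{1} + v_{6} + v_{7} + v_{8} = v_{4}  so sig = ⟨4 | 1⟩

Hence PRS(X_Σ) =
    |P|=2: 5 collections, coeffs (), (1), (1), (1,1), (1,1,1)
    |P|=3: 1 collection, coeffs ()
    |P|=4: 1 collection, coeffs (1)


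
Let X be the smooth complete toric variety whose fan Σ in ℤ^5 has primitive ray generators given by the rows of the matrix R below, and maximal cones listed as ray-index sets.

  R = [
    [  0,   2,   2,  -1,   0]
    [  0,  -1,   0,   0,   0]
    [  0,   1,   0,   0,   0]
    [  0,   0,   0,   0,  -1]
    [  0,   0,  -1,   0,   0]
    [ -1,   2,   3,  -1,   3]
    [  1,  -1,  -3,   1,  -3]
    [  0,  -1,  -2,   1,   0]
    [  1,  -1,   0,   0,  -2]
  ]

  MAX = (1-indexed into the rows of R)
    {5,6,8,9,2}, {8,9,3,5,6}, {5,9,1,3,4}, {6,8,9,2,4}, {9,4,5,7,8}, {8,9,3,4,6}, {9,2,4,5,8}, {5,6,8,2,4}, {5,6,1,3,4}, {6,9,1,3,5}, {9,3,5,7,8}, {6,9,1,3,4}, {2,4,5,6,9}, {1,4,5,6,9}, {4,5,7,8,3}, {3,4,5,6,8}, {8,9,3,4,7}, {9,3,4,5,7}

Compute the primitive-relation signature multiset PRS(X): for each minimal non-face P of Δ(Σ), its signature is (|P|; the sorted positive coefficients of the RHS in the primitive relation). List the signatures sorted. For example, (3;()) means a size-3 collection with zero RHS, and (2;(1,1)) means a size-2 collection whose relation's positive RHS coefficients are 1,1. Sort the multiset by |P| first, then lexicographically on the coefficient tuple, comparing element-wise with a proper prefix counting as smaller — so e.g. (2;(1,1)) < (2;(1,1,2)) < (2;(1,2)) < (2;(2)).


The 9 primitive collections of Σ (r=9, n=5):

  P = {2,3}:  v_{2} + v_{3} = 0  ⇒ sig = (2;())
  P = {1,8}:  v_{1} + v_{8} = v_{3}  ⇒ sig = (2;(1))
  P = {6,7}:  v_{6} + v_{7} = v_{3}  ⇒ sig = (2;(1))
  P = {1,2}:  v_{1} + v_{2} = v_{4} + v_{5} + v_{6} + v_{9}  ⇒ sig = (2;(1,1,1,1))
  P = {2,7}:  v_{2} + v_{7} = v_{4} + v_{5} + v_{8} + v_{9}  ⇒ sig = (2;(1,1,1,1))
  P = {1,7}:  v_{1} + v_{7} = 2·v_{3} + v_{4} + v_{5} + v_{9}  ⇒ sig = (2;(1,1,1,2))
  P = {4,5,6,8,9}:  v_{4} + v_{5} + v_{6} + v_{8} + v_{9} = 0  ⇒ sig = (5;())
  P = {3,4,5,6,9}:  v_{3} + v_{4} + v_{5} + v_{6} + v_{9} = v_{1}  ⇒ sig = (5;(1))
  P = {3,4,5,8,9}:  v_{3} + v_{4} + v_{5} + v_{8} + v_{9} = v_{7}  ⇒ sig = (5;(1))

Sorted signature multiset PRS(X):
{ (2;()),  (2;(1)) ×2,  (2;(1,1,1,1)) ×2,  (2;(1,1,1,2)),  (5;()),  (5;(1)) ×2 }


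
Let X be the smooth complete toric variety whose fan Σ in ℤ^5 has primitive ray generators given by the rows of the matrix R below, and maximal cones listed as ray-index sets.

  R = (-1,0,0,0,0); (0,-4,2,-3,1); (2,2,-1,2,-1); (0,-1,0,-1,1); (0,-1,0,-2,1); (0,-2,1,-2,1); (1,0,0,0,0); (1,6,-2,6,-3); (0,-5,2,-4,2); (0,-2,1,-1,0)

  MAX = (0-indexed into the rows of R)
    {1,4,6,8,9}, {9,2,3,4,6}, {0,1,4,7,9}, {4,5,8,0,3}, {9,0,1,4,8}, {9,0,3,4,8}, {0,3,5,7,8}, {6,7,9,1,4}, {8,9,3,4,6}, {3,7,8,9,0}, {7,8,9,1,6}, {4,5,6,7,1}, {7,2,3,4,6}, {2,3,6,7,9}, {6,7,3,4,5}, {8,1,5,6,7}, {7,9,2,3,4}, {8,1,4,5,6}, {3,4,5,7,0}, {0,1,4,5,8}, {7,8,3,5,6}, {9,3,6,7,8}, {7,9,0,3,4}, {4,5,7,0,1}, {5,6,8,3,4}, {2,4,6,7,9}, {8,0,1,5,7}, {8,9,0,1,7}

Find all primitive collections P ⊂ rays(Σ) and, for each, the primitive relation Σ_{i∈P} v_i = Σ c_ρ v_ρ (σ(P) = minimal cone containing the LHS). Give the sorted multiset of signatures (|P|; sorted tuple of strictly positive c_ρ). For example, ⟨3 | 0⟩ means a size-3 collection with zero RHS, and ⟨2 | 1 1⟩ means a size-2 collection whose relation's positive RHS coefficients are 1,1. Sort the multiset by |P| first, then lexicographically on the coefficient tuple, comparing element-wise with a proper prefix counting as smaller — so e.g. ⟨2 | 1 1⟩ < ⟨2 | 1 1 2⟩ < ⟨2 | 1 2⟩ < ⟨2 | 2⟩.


9 collections generate NE(X_Σ); each relation:

  P = {0,6}:  v_{0} + v_{6} = 0 — sig = ⟨2 | 0⟩
  P = {1,3}:  v_{1} + v_{3} = v_{8} — sig = ⟨2 | 1⟩
  P = {5,9}:  v_{5} + v_{9} = v_{1} — sig = ⟨2 | 1⟩
  P = {0,2}:  v_{0} + v_{2} = v_{3} + v_{4} + v_{7} + v_{9} — sig = ⟨2 | 1 1 1 1⟩
  P = {2,8}:  v_{2} + v_{8} = v_{3} + 2·v_{6} + v_{9} — sig = ⟨2 | 1 1 2⟩
  P = {1,2}:  v_{1} + v_{2} = 2·v_{6} + v_{9} — sig = ⟨2 | 1 2⟩
  P = {2,5}:  v_{2} + v_{5} = 2·v_{6} — sig = ⟨2 | 2⟩
  P = {4,7,8}:  v_{4} + v_{7} + v_{8} = v_{6} — sig = ⟨3 | 1⟩
  P = {3,4,6,7,9}:  v_{3} + v_{4} + v_{6} + v_{7} + v_{9} = v_{2} — sig = ⟨5 | 1⟩

Hence PRS(X_Σ) =
    |P|=2: 7 collections, coeffs (), (1), (1), (1,1,1,1), (1,1,2), (1,2), (2)
    |P|=3: 1 collection, coeffs (1)
    |P|=5: 1 collection, coeffs (1)


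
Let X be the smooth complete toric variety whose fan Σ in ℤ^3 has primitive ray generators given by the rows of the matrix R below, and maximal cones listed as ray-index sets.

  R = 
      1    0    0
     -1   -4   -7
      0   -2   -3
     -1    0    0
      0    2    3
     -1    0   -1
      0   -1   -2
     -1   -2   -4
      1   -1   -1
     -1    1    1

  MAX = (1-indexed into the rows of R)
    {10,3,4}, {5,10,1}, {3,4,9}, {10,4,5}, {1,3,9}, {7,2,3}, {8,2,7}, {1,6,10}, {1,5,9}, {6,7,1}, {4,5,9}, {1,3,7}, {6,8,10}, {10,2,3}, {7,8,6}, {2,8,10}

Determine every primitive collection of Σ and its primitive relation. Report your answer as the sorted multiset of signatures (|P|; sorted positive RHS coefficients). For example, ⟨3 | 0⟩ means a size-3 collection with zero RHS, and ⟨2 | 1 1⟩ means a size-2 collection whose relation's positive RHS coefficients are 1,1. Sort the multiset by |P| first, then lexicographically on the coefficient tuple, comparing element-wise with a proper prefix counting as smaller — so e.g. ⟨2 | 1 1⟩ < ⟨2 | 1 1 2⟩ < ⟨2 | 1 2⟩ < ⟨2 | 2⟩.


22 minimal non-faces of Δ(Σ) (on 10 rays):

  • {1,4}:  v_{1} + v_{4} = 0  ⟹  sig = ⟨2 | 0⟩
  • {3,5}:  v_{3} + v_{5} = 0  ⟹  sig = ⟨2 | 0⟩
  • {9,10}:  v_{9} + v_{10} = 0  ⟹  sig = ⟨2 | 0⟩
  • {2,5}:  v_{2} + v_{5} = v_{8}  ⟹  sig = ⟨2 | 1⟩
  • {3,6}:  v_{3} + v_{6} = v_{8}  ⟹  sig = ⟨2 | 1⟩
  • {3,8}:  v_{3} + v_{8} = v_{2}  ⟹  sig = ⟨2 | 1⟩
  • {5,8}:  v_{5} + v_{8} = v_{6}  ⟹  sig = ⟨2 | 1⟩
  • {6,9}:  v_{6} + v_{9} = v_{7}  ⟹  sig = ⟨2 | 1⟩
  • {7,10}:  v_{7} + v_{10} = v_{6}  ⟹  sig = ⟨2 | 1⟩
  • {4,7}:  v_{4} + v_{7} = v_{3} + v_{10}  ⟹  sig = ⟨2 | 1 1⟩
  • {5,7}:  v_{5} + v_{7} = v_{1} + v_{10}  ⟹  sig = ⟨2 | 1 1⟩
  • {7,9}:  v_{7} + v_{9} = v_{1} + v_{3}  ⟹  sig = ⟨2 | 1 1⟩
  • {8,9}:  v_{8} + v_{9} = v_{3} + v_{7}  ⟹  sig = ⟨2 | 1 1⟩
  • {1,2}:  v_{1} + v_{2} = v_{3} + 2·v_{7}  ⟹  sig = ⟨2 | 1 2⟩
  • {2,9}:  v_{2} + v_{9} = 2·v_{3} + v_{7}  ⟹  sig = ⟨2 | 1 2⟩
  • {4,6}:  v_{4} + v_{6} = v_{3} + 2·v_{10}  ⟹  sig = ⟨2 | 1 2⟩
  • {5,6}:  v_{5} + v_{6} = v_{1} + 2·v_{10}  ⟹  sig = ⟨2 | 1 2⟩
  • {1,8}:  v_{1} + v_{8} = 2·v_{7}  ⟹  sig = ⟨2 | 2⟩
  • {2,6}:  v_{2} + v_{6} = 2·v_{8}  ⟹  sig = ⟨2 | 2⟩
  • {4,8}:  v_{4} + v_{8} = 2·v_{3} + 2·v_{10}  ⟹  sig = ⟨2 | 2 2⟩
  • {2,4}:  v_{2} + v_{4} = 3·v_{3} + 2·v_{10}  ⟹  sig = ⟨2 | 2 3⟩
  • {1,3,10}:  v_{1} + v_{3} + v_{10} = v_{7}  ⟹  sig = ⟨3 | 1⟩

so the primitive-relation signature multiset is
    |P|=2: 21 collections, coeffs (), (), (), (1), (1), (1), (1), (1), (1), (1,1), (1,1), (1,1), (1,1), (1,2), (1,2), (1,2), (1,2), (2), (2), (2,2), (2,3)
    |P|=3: 1 collection, coeffs (1)
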